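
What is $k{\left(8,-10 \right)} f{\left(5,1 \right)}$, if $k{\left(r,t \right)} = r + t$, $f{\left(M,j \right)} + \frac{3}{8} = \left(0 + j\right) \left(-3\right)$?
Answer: $\frac{27}{4} \approx 6.75$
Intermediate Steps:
$f{\left(M,j \right)} = - \frac{3}{8} - 3 j$ ($f{\left(M,j \right)} = - \frac{3}{8} + \left(0 + j\right) \left(-3\right) = - \frac{3}{8} + j \left(-3\right) = - \frac{3}{8} - 3 j$)
$k{\left(8,-10 \right)} f{\left(5,1 \right)} = \left(8 - 10\right) \left(- \frac{3}{8} - 3\right) = - 2 \left(- \frac{3}{8} - 3\right) = \left(-2\right) \left(- \frac{27}{8}\right) = \frac{27}{4}$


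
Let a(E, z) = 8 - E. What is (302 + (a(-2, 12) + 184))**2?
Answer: 246016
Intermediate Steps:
(302 + (a(-2, 12) + 184))**2 = (302 + ((8 - 1*(-2)) + 184))**2 = (302 + ((8 + 2) + 184))**2 = (302 + (10 + 184))**2 = (302 + 194)**2 = 496**2 = 246016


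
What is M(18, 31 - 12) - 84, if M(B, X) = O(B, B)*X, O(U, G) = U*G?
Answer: 6072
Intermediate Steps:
O(U, G) = G*U
M(B, X) = X*B**2 (M(B, X) = (B*B)*X = B**2*X = X*B**2)
M(18, 31 - 12) - 84 = (31 - 12)*18**2 - 84 = 19*324 - 84 = 6156 - 84 = 6072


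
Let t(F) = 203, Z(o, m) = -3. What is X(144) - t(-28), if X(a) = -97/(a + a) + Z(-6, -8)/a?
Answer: -58567/288 ≈ -203.36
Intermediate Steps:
X(a) = -103/(2*a) (X(a) = -97/(a + a) - 3/a = -97*1/(2*a) - 3/a = -97/(2*a) - 3/a = -103/(2*a))
X(144) - t(-28) = -103/2/144 - 1*203 = -103/2*1/144 - 203 = -103/288 - 203 = -58567/288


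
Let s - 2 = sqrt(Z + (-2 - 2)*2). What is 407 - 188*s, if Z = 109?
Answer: 31 - 188*sqrt(101) ≈ -1858.4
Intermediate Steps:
s = 2 + sqrt(101) (s = 2 + sqrt(109 + (-2 - 2)*2) = 2 + sqrt(109 - 4*2) = 2 + sqrt(109 - 8) = 2 + sqrt(101) ≈ 12.050)
407 - 188*s = 407 - 188*(2 + sqrt(101)) = 407 + (-376 - 188*sqrt(101)) = 31 - 188*sqrt(101)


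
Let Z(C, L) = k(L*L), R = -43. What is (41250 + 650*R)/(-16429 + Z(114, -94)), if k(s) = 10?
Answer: -13300/16419 ≈ -0.81004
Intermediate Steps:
Z(C, L) = 10
(41250 + 650*R)/(-16429 + Z(114, -94)) = (41250 + 650*(-43))/(-16429 + 10) = (41250 - 27950)/(-16419) = 13300*(-1/16419) = -13300/16419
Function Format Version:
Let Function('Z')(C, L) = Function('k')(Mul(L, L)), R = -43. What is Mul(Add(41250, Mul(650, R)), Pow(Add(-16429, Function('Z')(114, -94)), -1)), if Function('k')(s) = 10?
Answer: Rational(-13300, 16419) ≈ -0.81004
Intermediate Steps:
Function('Z')(C, L) = 10
Mul(Add(41250, Mul(650, R)), Pow(Add(-16429, Function('Z')(114, -94)), -1)) = Mul(Add(41250, Mul(650, -43)), Pow(Add(-16429, 10), -1)) = Mul(Add(41250, -27950), Pow(-16419, -1)) = Mul(13300, Rational(-1, 16419)) = Rational(-13300, 16419)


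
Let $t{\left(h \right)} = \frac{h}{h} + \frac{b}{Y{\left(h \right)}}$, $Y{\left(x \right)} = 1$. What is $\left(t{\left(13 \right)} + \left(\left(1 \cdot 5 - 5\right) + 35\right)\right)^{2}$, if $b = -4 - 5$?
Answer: $729$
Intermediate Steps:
$b = -9$
$t{\left(h \right)} = -8$ ($t{\left(h \right)} = \frac{h}{h} - \frac{9}{1} = 1 - 9 = -8$)
$\left(t{\left(13 \right)} + \left(\left(1 \cdot 5 - 5\right) + 35\right)\right)^{2} = \left(-8 + \left(\left(1 \cdot 5 - 5\right) + 35\right)\right)^{2} = \left(-8 + \left(\left(5 - 5\right) + 35\right)\right)^{2} = \left(-8 + \left(0 + 35\right)\right)^{2} = \left(-8 + 35\right)^{2} = 27^{2} = 729$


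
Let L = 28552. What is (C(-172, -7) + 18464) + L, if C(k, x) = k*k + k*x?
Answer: 77804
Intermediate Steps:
C(k, x) = k² + k*x
(C(-172, -7) + 18464) + L = (-172*(-172 - 7) + 18464) + 28552 = (-172*(-179) + 18464) + 28552 = (30788 + 18464) + 28552 = 49252 + 28552 = 77804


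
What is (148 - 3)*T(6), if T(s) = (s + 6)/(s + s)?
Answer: 145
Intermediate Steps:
T(s) = (6 + s)/(2*s) (T(s) = (6 + s)/((2*s)) = (6 + s)*(1/(2*s)) = (6 + s)/(2*s))
(148 - 3)*T(6) = (148 - 3)*((1/2)*(6 + 6)/6) = 145*((1/2)*(1/6)*12) = 145*1 = 145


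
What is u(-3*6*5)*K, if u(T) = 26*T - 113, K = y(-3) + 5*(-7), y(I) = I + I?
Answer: 100573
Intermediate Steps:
y(I) = 2*I
K = -41 (K = 2*(-3) + 5*(-7) = -6 - 35 = -41)
u(T) = -113 + 26*T
u(-3*6*5)*K = (-113 + 26*(-3*6*5))*(-41) = (-113 + 26*(-18*5))*(-41) = (-113 + 26*(-90))*(-41) = (-113 - 2340)*(-41) = -2453*(-41) = 100573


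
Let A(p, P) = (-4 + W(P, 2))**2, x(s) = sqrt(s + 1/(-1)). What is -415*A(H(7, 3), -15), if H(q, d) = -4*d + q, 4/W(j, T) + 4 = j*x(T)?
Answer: -2656000/361 ≈ -7357.3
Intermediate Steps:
x(s) = sqrt(-1 + s) (x(s) = sqrt(s + 1*(-1)) = sqrt(s - 1) = sqrt(-1 + s))
W(j, T) = 4/(-4 + j*sqrt(-1 + T))
H(q, d) = q - 4*d
A(p, P) = (-4 + 4/(-4 + P))**2 (A(p, P) = (-4 + 4/(-4 + P*sqrt(-1 + 2)))**2 = (-4 + 4/(-4 + P*sqrt(1)))**2 = (-4 + 4/(-4 + P*1))**2 = (-4 + 4/(-4 + P))**2)
-415*A(H(7, 3), -15) = -6640*(-5 - 15)**2/(-4 - 15)**2 = -6640*(-20)**2/(-19)**2 = -6640*400/361 = -415*6400/361 = -2656000/361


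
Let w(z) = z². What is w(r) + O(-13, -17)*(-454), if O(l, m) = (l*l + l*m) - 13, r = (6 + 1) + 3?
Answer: -171058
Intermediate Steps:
r = 10 (r = 7 + 3 = 10)
O(l, m) = -13 + l² + l*m (O(l, m) = (l² + l*m) - 13 = -13 + l² + l*m)
w(r) + O(-13, -17)*(-454) = 10² + (-13 + (-13)² - 13*(-17))*(-454) = 100 + (-13 + 169 + 221)*(-454) = 100 + 377*(-454) = 100 - 171158 = -171058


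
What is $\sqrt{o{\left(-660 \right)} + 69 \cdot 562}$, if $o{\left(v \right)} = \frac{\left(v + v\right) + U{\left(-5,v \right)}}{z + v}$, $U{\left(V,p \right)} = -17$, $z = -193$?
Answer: $\frac{\sqrt{28216362263}}{853} \approx 196.93$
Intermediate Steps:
$o{\left(v \right)} = \frac{-17 + 2 v}{-193 + v}$ ($o{\left(v \right)} = \frac{\left(v + v\right) - 17}{-193 + v} = \frac{2 v - 17}{-193 + v} = \frac{-17 + 2 v}{-193 + v}$)
$\sqrt{o{\left(-660 \right)} + 69 \cdot 562} = \sqrt{\frac{-17 + 2 \left(-660\right)}{-193 - 660} + 69 \cdot 562} = \sqrt{\frac{-17 - 1320}{-853} + 38778} = \sqrt{\left(- \frac{1}{853}\right) \left(-1337\right) + 38778} = \sqrt{\frac{1337}{853} + 38778} = \sqrt{\frac{33078971}{853}} = \frac{\sqrt{28216362263}}{853}$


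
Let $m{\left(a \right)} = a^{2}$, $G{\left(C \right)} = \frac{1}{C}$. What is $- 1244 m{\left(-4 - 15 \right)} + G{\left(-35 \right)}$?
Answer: $- \frac{15717941}{35} \approx -4.4908 \cdot 10^{5}$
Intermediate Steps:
$- 1244 m{\left(-4 - 15 \right)} + G{\left(-35 \right)} = - 1244 \left(-4 - 15\right)^{2} + \frac{1}{-35} = - 1244 \left(-4 - 15\right)^{2} - \frac{1}{35} = - 1244 \left(-19\right)^{2} - \frac{1}{35} = \left(-1244\right) 361 - \frac{1}{35} = -449084 - \frac{1}{35} = - \frac{15717941}{35}$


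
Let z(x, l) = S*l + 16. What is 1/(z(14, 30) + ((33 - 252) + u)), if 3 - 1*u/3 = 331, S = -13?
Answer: -1/1577 ≈ -0.00063412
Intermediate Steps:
u = -984 (u = 9 - 3*331 = 9 - 993 = -984)
z(x, l) = 16 - 13*l (z(x, l) = -13*l + 16 = 16 - 13*l)
1/(z(14, 30) + ((33 - 252) + u)) = 1/((16 - 13*30) + ((33 - 252) - 984)) = 1/((16 - 390) + (-219 - 984)) = 1/(-374 - 1203) = 1/(-1577) = -1/1577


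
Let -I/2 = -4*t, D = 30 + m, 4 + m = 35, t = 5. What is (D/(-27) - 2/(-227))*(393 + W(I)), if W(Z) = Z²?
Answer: -27489449/6129 ≈ -4485.1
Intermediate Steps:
m = 31 (m = -4 + 35 = 31)
D = 61 (D = 30 + 31 = 61)
I = 40 (I = -(-2)*4*5 = -(-2)*20 = -2*(-20) = 40)
(D/(-27) - 2/(-227))*(393 + W(I)) = (61/(-27) - 2/(-227))*(393 + 40²) = (61*(-1/27) - 2*(-1/227))*(393 + 1600) = (-61/27 + 2/227)*1993 = -13793/6129*1993 = -27489449/6129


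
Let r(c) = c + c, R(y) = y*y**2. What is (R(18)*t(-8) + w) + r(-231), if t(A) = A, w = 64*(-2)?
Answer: -47246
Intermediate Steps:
R(y) = y**3
w = -128
r(c) = 2*c
(R(18)*t(-8) + w) + r(-231) = (18**3*(-8) - 128) + 2*(-231) = (5832*(-8) - 128) - 462 = (-46656 - 128) - 462 = -46784 - 462 = -47246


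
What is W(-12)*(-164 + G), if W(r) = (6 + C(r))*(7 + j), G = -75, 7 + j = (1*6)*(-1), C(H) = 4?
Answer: 14340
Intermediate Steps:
j = -13 (j = -7 + (1*6)*(-1) = -7 + 6*(-1) = -7 - 6 = -13)
W(r) = -60 (W(r) = (6 + 4)*(7 - 13) = 10*(-6) = -60)
W(-12)*(-164 + G) = -60*(-164 - 75) = -60*(-239) = 14340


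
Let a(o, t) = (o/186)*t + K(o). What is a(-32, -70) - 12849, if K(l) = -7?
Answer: -1194488/93 ≈ -12844.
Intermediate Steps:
a(o, t) = -7 + o*t/186 (a(o, t) = (o/186)*t - 7 = o*t/186 - 7 = -7 + o*t/186)
a(-32, -70) - 12849 = (-7 + (1/186)*(-32)*(-70)) - 12849 = (-7 + 1120/93) - 12849 = 469/93 - 12849 = -1194488/93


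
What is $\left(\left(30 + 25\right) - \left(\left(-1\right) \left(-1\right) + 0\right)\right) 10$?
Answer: $540$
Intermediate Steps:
$\left(\left(30 + 25\right) - \left(\left(-1\right) \left(-1\right) + 0\right)\right) 10 = \left(55 - \left(1 + 0\right)\right) 10 = \left(55 - 1\right) 10 = 54 \cdot 10 = 540$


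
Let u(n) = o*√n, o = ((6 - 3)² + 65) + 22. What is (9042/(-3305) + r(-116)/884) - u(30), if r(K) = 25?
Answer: -7910503/2921620 - 96*√30 ≈ -528.52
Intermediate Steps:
o = 96 (o = (3² + 65) + 22 = (9 + 65) + 22 = 74 + 22 = 96)
u(n) = 96*√n
(9042/(-3305) + r(-116)/884) - u(30) = (9042/(-3305) + 25/884) - 96*√30 = (9042*(-1/3305) + 25*(1/884)) - 96*√30 = (-9042/3305 + 25/884) - 96*√30 = -7910503/2921620 - 96*√30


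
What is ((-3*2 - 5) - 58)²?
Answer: 4761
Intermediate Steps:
((-3*2 - 5) - 58)² = ((-6 - 5) - 58)² = (-11 - 58)² = (-69)² = 4761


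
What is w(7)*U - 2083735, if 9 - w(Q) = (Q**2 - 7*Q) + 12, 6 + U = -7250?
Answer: -2061967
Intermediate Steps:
U = -7256 (U = -6 - 7250 = -7256)
w(Q) = -3 - Q**2 + 7*Q (w(Q) = 9 - ((Q**2 - 7*Q) + 12) = 9 - (12 + Q**2 - 7*Q) = 9 + (-12 - Q**2 + 7*Q) = -3 - Q**2 + 7*Q)
w(7)*U - 2083735 = (-3 - 1*7**2 + 7*7)*(-7256) - 2083735 = (-3 - 1*49 + 49)*(-7256) - 2083735 = (-3 - 49 + 49)*(-7256) - 2083735 = -3*(-7256) - 2083735 = 21768 - 2083735 = -2061967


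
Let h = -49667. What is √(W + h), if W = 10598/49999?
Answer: I*√124162003460265/49999 ≈ 222.86*I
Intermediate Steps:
W = 10598/49999 (W = 10598*(1/49999) = 10598/49999 ≈ 0.21196)
√(W + h) = √(10598/49999 - 49667) = √(-2483289735/49999) = I*√124162003460265/49999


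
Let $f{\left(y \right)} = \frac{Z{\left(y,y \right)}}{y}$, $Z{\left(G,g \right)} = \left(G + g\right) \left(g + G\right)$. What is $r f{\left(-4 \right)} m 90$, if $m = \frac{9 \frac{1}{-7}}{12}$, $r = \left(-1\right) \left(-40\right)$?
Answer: $\frac{43200}{7} \approx 6171.4$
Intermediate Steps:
$Z{\left(G,g \right)} = \left(G + g\right)^{2}$ ($Z{\left(G,g \right)} = \left(G + g\right) \left(G + g\right) = \left(G + g\right)^{2}$)
$f{\left(y \right)} = 4 y$ ($f{\left(y \right)} = \frac{\left(y + y\right)^{2}}{y} = \frac{\left(2 y\right)^{2}}{y} = \frac{4 y^{2}}{y} = 4 y$)
$r = 40$
$m = - \frac{3}{28}$ ($m = 9 \left(- \frac{1}{7}\right) \frac{1}{12} = \left(- \frac{9}{7}\right) \frac{1}{12} = - \frac{3}{28} \approx -0.10714$)
$r f{\left(-4 \right)} m 90 = 40 \cdot 4 \left(-4\right) \left(- \frac{3}{28}\right) 90 = 40 \left(\left(-16\right) \left(- \frac{3}{28}\right)\right) 90 = 40 \cdot \frac{12}{7} \cdot 90 = \frac{480}{7} \cdot 90 = \frac{43200}{7}$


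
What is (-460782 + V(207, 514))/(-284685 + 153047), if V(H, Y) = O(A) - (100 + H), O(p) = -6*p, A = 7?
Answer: 461131/131638 ≈ 3.5030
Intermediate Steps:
O(p) = -6*p
V(H, Y) = -142 - H (V(H, Y) = -6*7 - (100 + H) = -42 + (-100 - H) = -142 - H)
(-460782 + V(207, 514))/(-284685 + 153047) = (-460782 + (-142 - 1*207))/(-284685 + 153047) = (-460782 + (-142 - 207))/(-131638) = (-460782 - 349)*(-1/131638) = -461131*(-1/131638) = 461131/131638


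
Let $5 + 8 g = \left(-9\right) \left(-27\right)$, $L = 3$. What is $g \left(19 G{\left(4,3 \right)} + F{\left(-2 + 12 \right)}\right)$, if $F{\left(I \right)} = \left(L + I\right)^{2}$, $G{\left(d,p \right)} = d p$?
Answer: $\frac{47243}{4} \approx 11811.0$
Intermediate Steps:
$F{\left(I \right)} = \left(3 + I\right)^{2}$
$g = \frac{119}{4}$ ($g = - \frac{5}{8} + \frac{\left(-9\right) \left(-27\right)}{8} = - \frac{5}{8} + \frac{1}{8} \cdot 243 = - \frac{5}{8} + \frac{243}{8} = \frac{119}{4} \approx 29.75$)
$g \left(19 G{\left(4,3 \right)} + F{\left(-2 + 12 \right)}\right) = \frac{119 \left(19 \cdot 4 \cdot 3 + \left(3 + \left(-2 + 12\right)\right)^{2}\right)}{4} = \frac{119 \left(19 \cdot 12 + \left(3 + 10\right)^{2}\right)}{4} = \frac{119 \left(228 + 13^{2}\right)}{4} = \frac{119 \left(228 + 169\right)}{4} = \frac{119}{4} \cdot 397 = \frac{47243}{4}$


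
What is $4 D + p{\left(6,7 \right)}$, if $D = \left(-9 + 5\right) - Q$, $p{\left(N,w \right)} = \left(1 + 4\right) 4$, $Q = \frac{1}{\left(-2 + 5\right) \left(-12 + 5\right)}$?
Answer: $\frac{88}{21} \approx 4.1905$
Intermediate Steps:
$Q = - \frac{1}{21}$ ($Q = \frac{1}{3 \left(-7\right)} = \frac{1}{-21} = - \frac{1}{21} \approx -0.047619$)
$p{\left(N,w \right)} = 20$ ($p{\left(N,w \right)} = 5 \cdot 4 = 20$)
$D = - \frac{83}{21}$ ($D = \left(-9 + 5\right) - - \frac{1}{21} = -4 + \frac{1}{21} = - \frac{83}{21} \approx -3.9524$)
$4 D + p{\left(6,7 \right)} = 4 \left(- \frac{83}{21}\right) + 20 = - \frac{332}{21} + 20 = \frac{88}{21}$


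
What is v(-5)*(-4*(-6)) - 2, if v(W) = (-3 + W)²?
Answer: 1534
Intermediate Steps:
v(-5)*(-4*(-6)) - 2 = (-3 - 5)²*(-4*(-6)) - 2 = (-8)²*24 - 2 = 64*24 - 2 = 1536 - 2 = 1534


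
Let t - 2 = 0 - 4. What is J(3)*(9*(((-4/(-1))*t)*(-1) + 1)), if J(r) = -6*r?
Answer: -1458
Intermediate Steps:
t = -2 (t = 2 + (0 - 4) = 2 - 4 = -2)
J(3)*(9*(((-4/(-1))*t)*(-1) + 1)) = (-6*3)*(9*((-4/(-1)*(-2))*(-1) + 1)) = -162*((-4*(-1)*(-2))*(-1) + 1) = -162*((4*(-2))*(-1) + 1) = -162*(-8*(-1) + 1) = -162*(8 + 1) = -162*9 = -18*81 = -1458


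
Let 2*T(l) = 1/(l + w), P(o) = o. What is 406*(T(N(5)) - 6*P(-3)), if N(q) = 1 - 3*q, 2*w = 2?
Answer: 94801/13 ≈ 7292.4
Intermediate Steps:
w = 1 (w = (½)*2 = 1)
T(l) = 1/(2*(1 + l)) (T(l) = 1/(2*(l + 1)) = 1/(2*(1 + l)))
406*(T(N(5)) - 6*P(-3)) = 406*(1/(2*(1 + (1 - 3*5))) - 6*(-3)) = 406*(1/(2*(1 + (1 - 15))) + 18) = 406*(1/(2*(1 - 14)) + 18) = 406*((½)/(-13) + 18) = 406*((½)*(-1/13) + 18) = 406*(-1/26 + 18) = 406*(467/26) = 94801/13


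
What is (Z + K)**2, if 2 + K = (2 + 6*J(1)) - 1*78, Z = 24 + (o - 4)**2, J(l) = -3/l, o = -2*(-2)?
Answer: 5184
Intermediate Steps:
o = 4
Z = 24 (Z = 24 + (4 - 4)**2 = 24 + 0**2 = 24 + 0 = 24)
K = -96 (K = -2 + ((2 + 6*(-3/1)) - 1*78) = -2 + ((2 + 6*(-3*1)) - 78) = -2 + ((2 + 6*(-3)) - 78) = -2 + ((2 - 18) - 78) = -2 + (-16 - 78) = -2 - 94 = -96)
(Z + K)**2 = (24 - 96)**2 = (-72)**2 = 5184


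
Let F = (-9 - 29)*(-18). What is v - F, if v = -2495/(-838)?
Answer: -570697/838 ≈ -681.02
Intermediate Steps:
v = 2495/838 (v = -2495*(-1/838) = 2495/838 ≈ 2.9773)
F = 684 (F = -38*(-18) = 684)
v - F = 2495/838 - 1*684 = 2495/838 - 684 = -570697/838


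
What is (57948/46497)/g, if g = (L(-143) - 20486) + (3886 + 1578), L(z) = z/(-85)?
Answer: -149260/1798908343 ≈ -8.2973e-5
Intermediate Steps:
L(z) = -z/85 (L(z) = z*(-1/85) = -z/85)
g = -1276727/85 (g = (-1/85*(-143) - 20486) + (3886 + 1578) = (143/85 - 20486) + 5464 = -1741167/85 + 5464 = -1276727/85 ≈ -15020.)
(57948/46497)/g = (57948/46497)/(-1276727/85) = (57948*(1/46497))*(-85/1276727) = (1756/1409)*(-85/1276727) = -149260/1798908343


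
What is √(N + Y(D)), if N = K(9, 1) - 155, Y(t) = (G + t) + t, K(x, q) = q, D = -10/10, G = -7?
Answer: I*√163 ≈ 12.767*I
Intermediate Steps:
D = -1 (D = -10*⅒ = -1)
Y(t) = -7 + 2*t (Y(t) = (-7 + t) + t = -7 + 2*t)
N = -154 (N = 1 - 155 = -154)
√(N + Y(D)) = √(-154 + (-7 + 2*(-1))) = √(-154 + (-7 - 2)) = √(-154 - 9) = √(-163) = I*√163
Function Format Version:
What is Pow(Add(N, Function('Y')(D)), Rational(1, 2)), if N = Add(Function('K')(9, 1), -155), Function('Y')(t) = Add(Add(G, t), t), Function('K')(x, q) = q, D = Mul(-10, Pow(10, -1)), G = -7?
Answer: Mul(I, Pow(163, Rational(1, 2))) ≈ Mul(12.767, I)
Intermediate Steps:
D = -1 (D = Mul(-10, Rational(1, 10)) = -1)
Function('Y')(t) = Add(-7, Mul(2, t)) (Function('Y')(t) = Add(Add(-7, t), t) = Add(-7, Mul(2, t)))
N = -154 (N = Add(1, -155) = -154)
Pow(Add(N, Function('Y')(D)), Rational(1, 2)) = Pow(Add(-154, Add(-7, Mul(2, -1))), Rational(1, 2)) = Pow(Add(-154, Add(-7, -2)), Rational(1, 2)) = Pow(Add(-154, -9), Rational(1, 2)) = Pow(-163, Rational(1, 2)) = Mul(I, Pow(163, Rational(1, 2)))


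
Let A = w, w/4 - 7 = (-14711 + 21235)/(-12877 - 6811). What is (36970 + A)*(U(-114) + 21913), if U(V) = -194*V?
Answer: 4008788319664/2461 ≈ 1.6289e+9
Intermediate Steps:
w = 65646/2461 (w = 28 + 4*((-14711 + 21235)/(-12877 - 6811)) = 28 + 4*(6524/(-19688)) = 28 + 4*(6524*(-1/19688)) = 28 + 4*(-1631/4922) = 28 - 3262/2461 = 65646/2461 ≈ 26.675)
A = 65646/2461 ≈ 26.675
(36970 + A)*(U(-114) + 21913) = (36970 + 65646/2461)*(-194*(-114) + 21913) = 91048816*(22116 + 21913)/2461 = (91048816/2461)*44029 = 4008788319664/2461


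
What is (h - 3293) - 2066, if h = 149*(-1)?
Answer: -5508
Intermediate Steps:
h = -149
(h - 3293) - 2066 = (-149 - 3293) - 2066 = -3442 - 2066 = -5508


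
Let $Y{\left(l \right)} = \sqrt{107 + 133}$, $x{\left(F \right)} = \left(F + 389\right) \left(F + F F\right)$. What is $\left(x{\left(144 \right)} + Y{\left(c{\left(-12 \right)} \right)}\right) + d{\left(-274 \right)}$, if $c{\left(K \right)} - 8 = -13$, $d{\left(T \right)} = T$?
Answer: $11128766 + 4 \sqrt{15} \approx 1.1129 \cdot 10^{7}$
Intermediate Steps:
$c{\left(K \right)} = -5$ ($c{\left(K \right)} = 8 - 13 = -5$)
$x{\left(F \right)} = \left(389 + F\right) \left(F + F^{2}\right)$
$Y{\left(l \right)} = 4 \sqrt{15}$ ($Y{\left(l \right)} = \sqrt{240} = 4 \sqrt{15}$)
$\left(x{\left(144 \right)} + Y{\left(c{\left(-12 \right)} \right)}\right) + d{\left(-274 \right)} = \left(144 \left(389 + 144^{2} + 390 \cdot 144\right) + 4 \sqrt{15}\right) - 274 = \left(144 \left(389 + 20736 + 56160\right) + 4 \sqrt{15}\right) - 274 = \left(144 \cdot 77285 + 4 \sqrt{15}\right) - 274 = \left(11129040 + 4 \sqrt{15}\right) - 274 = 11128766 + 4 \sqrt{15}$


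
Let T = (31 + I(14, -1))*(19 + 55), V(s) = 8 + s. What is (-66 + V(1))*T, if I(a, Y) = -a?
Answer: -71706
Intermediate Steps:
T = 1258 (T = (31 - 1*14)*(19 + 55) = (31 - 14)*74 = 17*74 = 1258)
(-66 + V(1))*T = (-66 + (8 + 1))*1258 = (-66 + 9)*1258 = -57*1258 = -71706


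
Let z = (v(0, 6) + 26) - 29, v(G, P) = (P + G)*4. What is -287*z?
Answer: -6027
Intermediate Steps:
v(G, P) = 4*G + 4*P (v(G, P) = (G + P)*4 = 4*G + 4*P)
z = 21 (z = ((4*0 + 4*6) + 26) - 29 = ((0 + 24) + 26) - 29 = (24 + 26) - 29 = 50 - 29 = 21)
-287*z = -287*21 = -6027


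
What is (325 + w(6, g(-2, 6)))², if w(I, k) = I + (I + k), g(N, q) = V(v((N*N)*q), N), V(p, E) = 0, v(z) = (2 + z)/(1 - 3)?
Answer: 113569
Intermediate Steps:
v(z) = -1 - z/2 (v(z) = (2 + z)/(-2) = (2 + z)*(-½) = -1 - z/2)
g(N, q) = 0
w(I, k) = k + 2*I
(325 + w(6, g(-2, 6)))² = (325 + (0 + 2*6))² = (325 + (0 + 12))² = (325 + 12)² = 337² = 113569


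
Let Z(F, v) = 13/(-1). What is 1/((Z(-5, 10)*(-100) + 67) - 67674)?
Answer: -1/66307 ≈ -1.5081e-5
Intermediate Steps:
Z(F, v) = -13 (Z(F, v) = 13*(-1) = -13)
1/((Z(-5, 10)*(-100) + 67) - 67674) = 1/((-13*(-100) + 67) - 67674) = 1/((1300 + 67) - 67674) = 1/(1367 - 67674) = 1/(-66307) = -1/66307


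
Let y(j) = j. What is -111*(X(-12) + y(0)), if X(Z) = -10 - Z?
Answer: -222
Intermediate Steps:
-111*(X(-12) + y(0)) = -111*((-10 - 1*(-12)) + 0) = -111*((-10 + 12) + 0) = -111*(2 + 0) = -111*2 = -222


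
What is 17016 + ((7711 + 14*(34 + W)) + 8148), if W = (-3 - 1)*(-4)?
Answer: 33575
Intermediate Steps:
W = 16 (W = -4*(-4) = 16)
17016 + ((7711 + 14*(34 + W)) + 8148) = 17016 + ((7711 + 14*(34 + 16)) + 8148) = 17016 + ((7711 + 14*50) + 8148) = 17016 + ((7711 + 700) + 8148) = 17016 + (8411 + 8148) = 17016 + 16559 = 33575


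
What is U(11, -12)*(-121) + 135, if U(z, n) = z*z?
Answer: -14506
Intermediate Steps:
U(z, n) = z²
U(11, -12)*(-121) + 135 = 11²*(-121) + 135 = 121*(-121) + 135 = -14641 + 135 = -14506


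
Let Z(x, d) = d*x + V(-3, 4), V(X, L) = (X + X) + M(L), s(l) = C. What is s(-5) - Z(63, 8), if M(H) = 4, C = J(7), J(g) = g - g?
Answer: -502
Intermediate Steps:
J(g) = 0
C = 0
s(l) = 0
V(X, L) = 4 + 2*X (V(X, L) = (X + X) + 4 = 2*X + 4 = 4 + 2*X)
Z(x, d) = -2 + d*x (Z(x, d) = d*x + (4 + 2*(-3)) = d*x + (4 - 6) = d*x - 2 = -2 + d*x)
s(-5) - Z(63, 8) = 0 - (-2 + 8*63) = 0 - (-2 + 504) = 0 - 1*502 = 0 - 502 = -502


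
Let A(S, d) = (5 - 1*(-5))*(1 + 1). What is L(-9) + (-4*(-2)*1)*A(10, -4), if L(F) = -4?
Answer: 156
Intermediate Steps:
A(S, d) = 20 (A(S, d) = (5 + 5)*2 = 10*2 = 20)
L(-9) + (-4*(-2)*1)*A(10, -4) = -4 + (-4*(-2)*1)*20 = -4 + (8*1)*20 = -4 + 8*20 = -4 + 160 = 156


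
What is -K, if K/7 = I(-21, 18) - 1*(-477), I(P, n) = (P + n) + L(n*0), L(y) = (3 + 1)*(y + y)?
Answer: -3318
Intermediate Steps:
L(y) = 8*y (L(y) = 4*(2*y) = 8*y)
I(P, n) = P + n (I(P, n) = (P + n) + 8*(n*0) = (P + n) + 8*0 = (P + n) + 0 = P + n)
K = 3318 (K = 7*((-21 + 18) - 1*(-477)) = 7*(-3 + 477) = 7*474 = 3318)
-K = -1*3318 = -3318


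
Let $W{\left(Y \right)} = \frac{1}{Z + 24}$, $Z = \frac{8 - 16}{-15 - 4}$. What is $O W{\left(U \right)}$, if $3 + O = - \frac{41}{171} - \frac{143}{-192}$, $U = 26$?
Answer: $- \frac{27305}{267264} \approx -0.10216$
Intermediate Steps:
$O = - \frac{27305}{10944}$ ($O = -3 - \left(- \frac{143}{192} + \frac{41}{171}\right) = -3 - - \frac{5527}{10944} = -3 + \left(- \frac{41}{171} + \frac{143}{192}\right) = -3 + \frac{5527}{10944} = - \frac{27305}{10944} \approx -2.495$)
$Z = \frac{8}{19}$ ($Z = - \frac{8}{-19} = \left(-8\right) \left(- \frac{1}{19}\right) = \frac{8}{19} \approx 0.42105$)
$W{\left(Y \right)} = \frac{19}{464}$ ($W{\left(Y \right)} = \frac{1}{\frac{8}{19} + 24} = \frac{1}{\frac{464}{19}} = \frac{19}{464}$)
$O W{\left(U \right)} = \left(- \frac{27305}{10944}\right) \frac{19}{464} = - \frac{27305}{267264}$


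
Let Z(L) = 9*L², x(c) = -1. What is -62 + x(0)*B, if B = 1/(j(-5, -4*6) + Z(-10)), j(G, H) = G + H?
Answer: -54003/871 ≈ -62.001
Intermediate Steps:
B = 1/871 (B = 1/((-5 - 4*6) + 9*(-10)²) = 1/((-5 - 24) + 9*100) = 1/(-29 + 900) = 1/871 ≈ 0.0011481)
-62 + x(0)*B = -62 - 1*1/871 = -62 - 1/871 = -54003/871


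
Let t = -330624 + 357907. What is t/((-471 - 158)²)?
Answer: 27283/395641 ≈ 0.068959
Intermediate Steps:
t = 27283
t/((-471 - 158)²) = 27283/((-471 - 158)²) = 27283/((-629)²) = 27283/395641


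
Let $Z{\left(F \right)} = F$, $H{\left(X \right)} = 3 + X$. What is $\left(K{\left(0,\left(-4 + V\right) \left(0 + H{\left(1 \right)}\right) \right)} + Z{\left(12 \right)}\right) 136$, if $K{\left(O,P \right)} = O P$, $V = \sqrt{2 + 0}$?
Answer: $1632$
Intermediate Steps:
$V = \sqrt{2} \approx 1.4142$
$\left(K{\left(0,\left(-4 + V\right) \left(0 + H{\left(1 \right)}\right) \right)} + Z{\left(12 \right)}\right) 136 = \left(0 \left(-4 + \sqrt{2}\right) \left(0 + \left(3 + 1\right)\right) + 12\right) 136 = \left(0 \left(-4 + \sqrt{2}\right) \left(0 + 4\right) + 12\right) 136 = \left(0 \left(-4 + \sqrt{2}\right) 4 + 12\right) 136 = \left(0 \left(-16 + 4 \sqrt{2}\right) + 12\right) 136 = \left(0 + 12\right) 136 = 12 \cdot 136 = 1632$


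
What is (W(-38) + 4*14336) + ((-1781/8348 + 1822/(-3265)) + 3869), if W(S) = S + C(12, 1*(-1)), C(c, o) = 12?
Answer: 1667705308119/27256220 ≈ 61186.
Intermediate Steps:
W(S) = 12 + S (W(S) = S + 12 = 12 + S)
(W(-38) + 4*14336) + ((-1781/8348 + 1822/(-3265)) + 3869) = ((12 - 38) + 4*14336) + ((-1781/8348 + 1822/(-3265)) + 3869) = (-26 + 57344) + ((-1781*1/8348 + 1822*(-1/3265)) + 3869) = 57318 + ((-1781/8348 - 1822/3265) + 3869) = 57318 + (-21025021/27256220 + 3869) = 57318 + 105433290159/27256220 = 1667705308119/27256220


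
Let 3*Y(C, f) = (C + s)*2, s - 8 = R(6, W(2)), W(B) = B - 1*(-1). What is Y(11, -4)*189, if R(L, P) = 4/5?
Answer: 12474/5 ≈ 2494.8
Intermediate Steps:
W(B) = 1 + B (W(B) = B + 1 = 1 + B)
R(L, P) = 4/5 (R(L, P) = 4*(1/5) = 4/5)
s = 44/5 (s = 8 + 4/5 = 44/5 ≈ 8.8000)
Y(C, f) = 88/15 + 2*C/3 (Y(C, f) = ((C + 44/5)*2)/3 = ((44/5 + C)*2)/3 = (88/5 + 2*C)/3 = 88/15 + 2*C/3)
Y(11, -4)*189 = (88/15 + (2/3)*11)*189 = (88/15 + 22/3)*189 = (66/5)*189 = 12474/5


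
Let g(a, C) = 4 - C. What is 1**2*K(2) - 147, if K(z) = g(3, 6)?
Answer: -149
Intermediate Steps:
K(z) = -2 (K(z) = 4 - 1*6 = 4 - 6 = -2)
1**2*K(2) - 147 = 1**2*(-2) - 147 = 1*(-2) - 147 = -2 - 147 = -149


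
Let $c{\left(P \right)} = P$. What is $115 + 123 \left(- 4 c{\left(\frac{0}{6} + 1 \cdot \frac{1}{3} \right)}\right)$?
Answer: $-49$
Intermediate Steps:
$115 + 123 \left(- 4 c{\left(\frac{0}{6} + 1 \cdot \frac{1}{3} \right)}\right) = 115 + 123 \left(- 4 \left(\frac{0}{6} + 1 \cdot \frac{1}{3}\right)\right) = 115 + 123 \left(- 4 \left(0 \cdot \frac{1}{6} + 1 \cdot \frac{1}{3}\right)\right) = 115 + 123 \left(- 4 \left(0 + \frac{1}{3}\right)\right) = 115 + 123 \left(\left(-4\right) \frac{1}{3}\right) = 115 + 123 \left(- \frac{4}{3}\right) = 115 - 164 = -49$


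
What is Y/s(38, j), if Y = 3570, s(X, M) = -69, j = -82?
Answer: -1190/23 ≈ -51.739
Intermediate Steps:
Y/s(38, j) = 3570/(-69) = 3570*(-1/69) = -1190/23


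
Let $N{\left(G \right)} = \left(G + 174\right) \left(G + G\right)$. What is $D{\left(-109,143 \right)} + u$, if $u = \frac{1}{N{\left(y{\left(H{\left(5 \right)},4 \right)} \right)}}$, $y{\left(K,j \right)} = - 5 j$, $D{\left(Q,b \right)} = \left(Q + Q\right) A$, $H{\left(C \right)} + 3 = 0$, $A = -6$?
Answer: $\frac{8057279}{6160} \approx 1308.0$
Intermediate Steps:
$H{\left(C \right)} = -3$ ($H{\left(C \right)} = -3 + 0 = -3$)
$D{\left(Q,b \right)} = - 12 Q$ ($D{\left(Q,b \right)} = \left(Q + Q\right) \left(-6\right) = 2 Q \left(-6\right) = - 12 Q$)
$N{\left(G \right)} = 2 G \left(174 + G\right)$ ($N{\left(G \right)} = \left(174 + G\right) 2 G = 2 G \left(174 + G\right)$)
$u = - \frac{1}{6160}$ ($u = \frac{1}{2 \left(\left(-5\right) 4\right) \left(174 - 20\right)} = \frac{1}{2 \left(-20\right) \left(174 - 20\right)} = \frac{1}{2 \left(-20\right) 154} = \frac{1}{-6160} = - \frac{1}{6160} \approx -0.00016234$)
$D{\left(-109,143 \right)} + u = \left(-12\right) \left(-109\right) - \frac{1}{6160} = 1308 - \frac{1}{6160} = \frac{8057279}{6160}$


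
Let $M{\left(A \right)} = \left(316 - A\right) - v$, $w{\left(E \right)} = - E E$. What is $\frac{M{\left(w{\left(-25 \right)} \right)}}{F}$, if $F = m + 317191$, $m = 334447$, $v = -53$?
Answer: $\frac{7}{4589} \approx 0.0015254$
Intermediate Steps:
$w{\left(E \right)} = - E^{2}$
$M{\left(A \right)} = 369 - A$ ($M{\left(A \right)} = \left(316 - A\right) - -53 = \left(316 - A\right) + 53 = 369 - A$)
$F = 651638$ ($F = 334447 + 317191 = 651638$)
$\frac{M{\left(w{\left(-25 \right)} \right)}}{F} = \frac{369 - - \left(-25\right)^{2}}{651638} = \left(369 - \left(-1\right) 625\right) \frac{1}{651638} = \left(369 - -625\right) \frac{1}{651638} = \left(369 + 625\right) \frac{1}{651638} = 994 \cdot \frac{1}{651638} = \frac{7}{4589}$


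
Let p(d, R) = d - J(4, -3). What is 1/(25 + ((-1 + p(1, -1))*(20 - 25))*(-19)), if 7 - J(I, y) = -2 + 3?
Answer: -1/545 ≈ -0.0018349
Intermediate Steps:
J(I, y) = 6 (J(I, y) = 7 - (-2 + 3) = 7 - 1*1 = 7 - 1 = 6)
p(d, R) = -6 + d (p(d, R) = d - 1*6 = d - 6 = -6 + d)
1/(25 + ((-1 + p(1, -1))*(20 - 25))*(-19)) = 1/(25 + ((-1 + (-6 + 1))*(20 - 25))*(-19)) = 1/(25 + ((-1 - 5)*(-5))*(-19)) = 1/(25 - 6*(-5)*(-19)) = 1/(25 + 30*(-19)) = 1/(25 - 570) = 1/(-545) = -1/545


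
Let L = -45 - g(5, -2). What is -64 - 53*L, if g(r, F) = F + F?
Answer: 2109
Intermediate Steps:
g(r, F) = 2*F
L = -41 (L = -45 - 2*(-2) = -45 - 1*(-4) = -45 + 4 = -41)
-64 - 53*L = -64 - 53*(-41) = -64 + 2173 = 2109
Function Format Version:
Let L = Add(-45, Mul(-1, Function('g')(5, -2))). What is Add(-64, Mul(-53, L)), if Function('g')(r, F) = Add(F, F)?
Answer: 2109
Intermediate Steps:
Function('g')(r, F) = Mul(2, F)
L = -41 (L = Add(-45, Mul(-1, Mul(2, -2))) = Add(-45, Mul(-1, -4)) = Add(-45, 4) = -41)
Add(-64, Mul(-53, L)) = Add(-64, Mul(-53, -41)) = Add(-64, 2173) = 2109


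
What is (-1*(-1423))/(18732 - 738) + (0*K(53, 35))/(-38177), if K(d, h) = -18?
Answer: 1423/17994 ≈ 0.079082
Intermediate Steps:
(-1*(-1423))/(18732 - 738) + (0*K(53, 35))/(-38177) = (-1*(-1423))/(18732 - 738) + (0*(-18))/(-38177) = 1423/17994 + 0*(-1/38177) = 1423*(1/17994) + 0 = 1423/17994 + 0 = 1423/17994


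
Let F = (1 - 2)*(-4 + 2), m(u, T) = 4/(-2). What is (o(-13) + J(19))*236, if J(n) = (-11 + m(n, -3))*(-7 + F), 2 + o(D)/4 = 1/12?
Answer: 40592/3 ≈ 13531.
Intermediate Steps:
m(u, T) = -2 (m(u, T) = 4*(-1/2) = -2)
o(D) = -23/3 (o(D) = -8 + 4/12 = -8 + 4*(1/12) = -8 + 1/3 = -23/3)
F = 2 (F = -1*(-2) = 2)
J(n) = 65 (J(n) = (-11 - 2)*(-7 + 2) = -13*(-5) = 65)
(o(-13) + J(19))*236 = (-23/3 + 65)*236 = (172/3)*236 = 40592/3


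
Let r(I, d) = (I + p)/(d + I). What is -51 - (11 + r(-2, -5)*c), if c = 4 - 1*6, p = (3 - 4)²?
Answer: -432/7 ≈ -61.714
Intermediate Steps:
p = 1 (p = (-1)² = 1)
c = -2 (c = 4 - 6 = -2)
r(I, d) = (1 + I)/(I + d) (r(I, d) = (I + 1)/(d + I) = (1 + I)/(I + d))
-51 - (11 + r(-2, -5)*c) = -51 - (11 + ((1 - 2)/(-2 - 5))*(-2)) = -51 - (11 + (-1/(-7))*(-2)) = -51 - (11 - ⅐*(-1)*(-2)) = -51 - (11 + (⅐)*(-2)) = -51 - (11 - 2/7) = -51 - 1*75/7 = -51 - 75/7 = -432/7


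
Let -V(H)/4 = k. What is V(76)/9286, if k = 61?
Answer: -122/4643 ≈ -0.026276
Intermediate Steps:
V(H) = -244 (V(H) = -4*61 = -244)
V(76)/9286 = -244/9286 = -244*1/9286 = -122/4643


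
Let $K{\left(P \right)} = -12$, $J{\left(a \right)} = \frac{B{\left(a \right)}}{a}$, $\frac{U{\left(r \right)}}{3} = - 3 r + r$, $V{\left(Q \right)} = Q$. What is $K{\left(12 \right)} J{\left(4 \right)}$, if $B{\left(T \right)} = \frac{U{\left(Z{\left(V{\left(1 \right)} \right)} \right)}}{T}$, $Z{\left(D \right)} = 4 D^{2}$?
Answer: $18$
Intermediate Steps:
$U{\left(r \right)} = - 6 r$ ($U{\left(r \right)} = 3 \left(- 3 r + r\right) = 3 \left(- 2 r\right) = - 6 r$)
$B{\left(T \right)} = - \frac{24}{T}$ ($B{\left(T \right)} = \frac{\left(-6\right) 4 \cdot 1^{2}}{T} = \frac{\left(-6\right) 4 \cdot 1}{T} = \frac{\left(-6\right) 4}{T} = - \frac{24}{T}$)
$J{\left(a \right)} = - \frac{24}{a^{2}}$ ($J{\left(a \right)} = \frac{\left(-24\right) \frac{1}{a}}{a} = - \frac{24}{a^{2}}$)
$K{\left(12 \right)} J{\left(4 \right)} = - 12 \left(- \frac{24}{16}\right) = - 12 \left(\left(-24\right) \frac{1}{16}\right) = \left(-12\right) \left(- \frac{3}{2}\right) = 18$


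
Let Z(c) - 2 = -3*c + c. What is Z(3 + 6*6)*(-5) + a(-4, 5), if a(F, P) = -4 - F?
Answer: 380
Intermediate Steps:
Z(c) = 2 - 2*c (Z(c) = 2 + (-3*c + c) = 2 - 2*c)
Z(3 + 6*6)*(-5) + a(-4, 5) = (2 - 2*(3 + 6*6))*(-5) + (-4 - 1*(-4)) = (2 - 2*(3 + 36))*(-5) + (-4 + 4) = (2 - 2*39)*(-5) + 0 = (2 - 78)*(-5) + 0 = -76*(-5) + 0 = 380 + 0 = 380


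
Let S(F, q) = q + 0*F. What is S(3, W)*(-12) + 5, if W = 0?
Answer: 5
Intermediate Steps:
S(F, q) = q (S(F, q) = q + 0 = q)
S(3, W)*(-12) + 5 = 0*(-12) + 5 = 0 + 5 = 5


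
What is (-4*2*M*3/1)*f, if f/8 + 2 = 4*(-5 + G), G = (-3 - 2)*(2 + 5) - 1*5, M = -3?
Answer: -104832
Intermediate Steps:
G = -40 (G = -5*7 - 5 = -35 - 5 = -40)
f = -1456 (f = -16 + 8*(4*(-5 - 40)) = -16 + 8*(4*(-45)) = -16 + 8*(-180) = -16 - 1440 = -1456)
(-4*2*M*3/1)*f = -4*2*(-3)*3/1*(-1456) = -(-24)*3*1*(-1456) = -(-24)*3*(-1456) = -4*(-18)*(-1456) = 72*(-1456) = -104832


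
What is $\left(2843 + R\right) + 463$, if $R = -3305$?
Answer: $1$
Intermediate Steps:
$\left(2843 + R\right) + 463 = \left(2843 - 3305\right) + 463 = -462 + 463 = 1$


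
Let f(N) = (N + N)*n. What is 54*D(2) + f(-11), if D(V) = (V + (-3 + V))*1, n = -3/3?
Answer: 76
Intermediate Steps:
n = -1 (n = -3*⅓ = -1)
f(N) = -2*N (f(N) = (N + N)*(-1) = (2*N)*(-1) = -2*N)
D(V) = -3 + 2*V (D(V) = (-3 + 2*V)*1 = -3 + 2*V)
54*D(2) + f(-11) = 54*(-3 + 2*2) - 2*(-11) = 54*(-3 + 4) + 22 = 54*1 + 22 = 54 + 22 = 76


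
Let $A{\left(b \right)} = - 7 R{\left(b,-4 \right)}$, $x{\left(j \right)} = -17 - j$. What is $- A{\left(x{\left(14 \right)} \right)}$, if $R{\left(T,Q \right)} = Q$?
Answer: $-28$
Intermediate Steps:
$A{\left(b \right)} = 28$ ($A{\left(b \right)} = \left(-7\right) \left(-4\right) = 28$)
$- A{\left(x{\left(14 \right)} \right)} = \left(-1\right) 28 = -28$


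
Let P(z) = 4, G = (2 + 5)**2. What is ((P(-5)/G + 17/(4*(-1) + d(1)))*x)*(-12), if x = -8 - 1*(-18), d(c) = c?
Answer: 32840/49 ≈ 670.20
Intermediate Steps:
G = 49 (G = 7**2 = 49)
x = 10 (x = -8 + 18 = 10)
((P(-5)/G + 17/(4*(-1) + d(1)))*x)*(-12) = ((4/49 + 17/(4*(-1) + 1))*10)*(-12) = ((4*(1/49) + 17/(-4 + 1))*10)*(-12) = ((4/49 + 17/(-3))*10)*(-12) = ((4/49 + 17*(-1/3))*10)*(-12) = ((4/49 - 17/3)*10)*(-12) = -821/147*10*(-12) = -8210/147*(-12) = 32840/49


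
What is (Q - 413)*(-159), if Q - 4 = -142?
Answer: 87609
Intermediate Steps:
Q = -138 (Q = 4 - 142 = -138)
(Q - 413)*(-159) = (-138 - 413)*(-159) = -551*(-159) = 87609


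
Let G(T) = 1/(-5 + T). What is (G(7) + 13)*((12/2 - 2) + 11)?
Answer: 405/2 ≈ 202.50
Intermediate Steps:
(G(7) + 13)*((12/2 - 2) + 11) = (1/(-5 + 7) + 13)*((12/2 - 2) + 11) = (1/2 + 13)*((12*(½) - 2) + 11) = (½ + 13)*((6 - 2) + 11) = 27*(4 + 11)/2 = (27/2)*15 = 405/2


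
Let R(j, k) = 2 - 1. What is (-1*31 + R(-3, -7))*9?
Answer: -270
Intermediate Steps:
R(j, k) = 1
(-1*31 + R(-3, -7))*9 = (-1*31 + 1)*9 = (-31 + 1)*9 = -30*9 = -270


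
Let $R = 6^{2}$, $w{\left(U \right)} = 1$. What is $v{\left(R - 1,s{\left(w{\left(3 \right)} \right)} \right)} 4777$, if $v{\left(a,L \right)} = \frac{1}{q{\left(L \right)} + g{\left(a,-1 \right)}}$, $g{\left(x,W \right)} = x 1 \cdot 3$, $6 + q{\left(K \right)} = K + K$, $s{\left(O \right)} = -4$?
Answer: $\frac{4777}{91} \approx 52.495$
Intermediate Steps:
$R = 36$
$q{\left(K \right)} = -6 + 2 K$ ($q{\left(K \right)} = -6 + \left(K + K\right) = -6 + 2 K$)
$g{\left(x,W \right)} = 3 x$ ($g{\left(x,W \right)} = x 3 = 3 x$)
$v{\left(a,L \right)} = \frac{1}{-6 + 2 L + 3 a}$ ($v{\left(a,L \right)} = \frac{1}{\left(-6 + 2 L\right) + 3 a} = \frac{1}{-6 + 2 L + 3 a}$)
$v{\left(R - 1,s{\left(w{\left(3 \right)} \right)} \right)} 4777 = \frac{1}{-6 + 2 \left(-4\right) + 3 \left(36 - 1\right)} 4777 = \frac{1}{-6 - 8 + 3 \left(36 - 1\right)} 4777 = \frac{1}{-6 - 8 + 3 \cdot 35} \cdot 4777 = \frac{1}{-6 - 8 + 105} \cdot 4777 = \frac{1}{91} \cdot 4777 = \frac{4777}{91}$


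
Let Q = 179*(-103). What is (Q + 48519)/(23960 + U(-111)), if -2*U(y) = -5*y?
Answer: 60164/47365 ≈ 1.2702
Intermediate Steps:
U(y) = 5*y/2 (U(y) = -(-5)*y/2 = 5*y/2)
Q = -18437
(Q + 48519)/(23960 + U(-111)) = (-18437 + 48519)/(23960 + (5/2)*(-111)) = 30082/(23960 - 555/2) = 30082/(47365/2) = 30082*(2/47365) = 60164/47365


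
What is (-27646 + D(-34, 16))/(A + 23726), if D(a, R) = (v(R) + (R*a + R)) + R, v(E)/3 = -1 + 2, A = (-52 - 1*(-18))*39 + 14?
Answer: -28155/22414 ≈ -1.2561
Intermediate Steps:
A = -1312 (A = (-52 + 18)*39 + 14 = -34*39 + 14 = -1326 + 14 = -1312)
v(E) = 3 (v(E) = 3*(-1 + 2) = 3*1 = 3)
D(a, R) = 3 + 2*R + R*a (D(a, R) = (3 + (R*a + R)) + R = (3 + (R + R*a)) + R = (3 + R + R*a) + R = 3 + 2*R + R*a)
(-27646 + D(-34, 16))/(A + 23726) = (-27646 + (3 + 2*16 + 16*(-34)))/(-1312 + 23726) = (-27646 + (3 + 32 - 544))/22414 = (-27646 - 509)*(1/22414) = -28155*1/22414 = -28155/22414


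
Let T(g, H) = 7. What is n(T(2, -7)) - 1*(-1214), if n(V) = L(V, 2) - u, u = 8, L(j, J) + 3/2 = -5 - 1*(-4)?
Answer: 2407/2 ≈ 1203.5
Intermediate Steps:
L(j, J) = -5/2 (L(j, J) = -3/2 + (-5 - 1*(-4)) = -3/2 + (-5 + 4) = -3/2 - 1 = -5/2)
n(V) = -21/2 (n(V) = -5/2 - 1*8 = -5/2 - 8 = -21/2)
n(T(2, -7)) - 1*(-1214) = -21/2 - 1*(-1214) = -21/2 + 1214 = 2407/2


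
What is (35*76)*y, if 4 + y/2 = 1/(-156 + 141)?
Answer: -64904/3 ≈ -21635.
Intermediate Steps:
y = -122/15 (y = -8 + 2/(-156 + 141) = -8 + 2/(-15) = -8 + 2*(-1/15) = -8 - 2/15 = -122/15 ≈ -8.1333)
(35*76)*y = (35*76)*(-122/15) = 2660*(-122/15) = -64904/3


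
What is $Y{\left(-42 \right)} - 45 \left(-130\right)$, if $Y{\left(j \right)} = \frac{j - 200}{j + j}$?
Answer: $\frac{245821}{42} \approx 5852.9$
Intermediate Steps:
$Y{\left(j \right)} = \frac{-200 + j}{2 j}$
$Y{\left(-42 \right)} - 45 \left(-130\right) = \frac{-200 - 42}{2 \left(-42\right)} - 45 \left(-130\right) = \frac{1}{2} \left(- \frac{1}{42}\right) \left(-242\right) - -5850 = \frac{121}{42} + 5850 = \frac{245821}{42}$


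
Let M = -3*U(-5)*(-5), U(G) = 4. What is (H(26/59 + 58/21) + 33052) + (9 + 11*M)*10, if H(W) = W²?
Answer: 61024523806/1535121 ≈ 39752.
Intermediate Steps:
M = 60 (M = -3*4*(-5) = -12*(-5) = 60)
(H(26/59 + 58/21) + 33052) + (9 + 11*M)*10 = ((26/59 + 58/21)² + 33052) + (9 + 11*60)*10 = ((26*(1/59) + 58*(1/21))² + 33052) + (9 + 660)*10 = ((26/59 + 58/21)² + 33052) + 669*10 = ((3968/1239)² + 33052) + 6690 = (15745024/1535121 + 33052) + 6690 = 50754564316/1535121 + 6690 = 61024523806/1535121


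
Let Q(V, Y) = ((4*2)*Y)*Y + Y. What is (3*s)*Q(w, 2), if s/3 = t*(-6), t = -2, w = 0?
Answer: 3672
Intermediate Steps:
Q(V, Y) = Y + 8*Y² (Q(V, Y) = (8*Y)*Y + Y = 8*Y² + Y = Y + 8*Y²)
s = 36 (s = 3*(-2*(-6)) = 3*12 = 36)
(3*s)*Q(w, 2) = (3*36)*(2*(1 + 8*2)) = 108*(2*(1 + 16)) = 108*(2*17) = 108*34 = 3672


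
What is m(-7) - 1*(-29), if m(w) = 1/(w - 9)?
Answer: 463/16 ≈ 28.938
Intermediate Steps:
m(w) = 1/(-9 + w)
m(-7) - 1*(-29) = 1/(-9 - 7) - 1*(-29) = 1/(-16) + 29 = -1/16 + 29 = 463/16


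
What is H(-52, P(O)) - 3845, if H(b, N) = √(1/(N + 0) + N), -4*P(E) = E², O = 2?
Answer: -3845 + I*√2 ≈ -3845.0 + 1.4142*I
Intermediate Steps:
P(E) = -E²/4
H(b, N) = √(N + 1/N) (H(b, N) = √(1/N + N) = √(N + 1/N))
H(-52, P(O)) - 3845 = √(-¼*2² + 1/(-¼*2²)) - 3845 = √(-¼*4 + 1/(-¼*4)) - 3845 = √(-1 + 1/(-1)) - 3845 = √(-1 - 1) - 3845 = √(-2) - 3845 = I*√2 - 3845 = -3845 + I*√2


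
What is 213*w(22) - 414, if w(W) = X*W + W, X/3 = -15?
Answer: -206598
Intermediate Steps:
X = -45 (X = 3*(-15) = -45)
w(W) = -44*W (w(W) = -45*W + W = -44*W)
213*w(22) - 414 = 213*(-44*22) - 414 = 213*(-968) - 414 = -206184 - 414 = -206598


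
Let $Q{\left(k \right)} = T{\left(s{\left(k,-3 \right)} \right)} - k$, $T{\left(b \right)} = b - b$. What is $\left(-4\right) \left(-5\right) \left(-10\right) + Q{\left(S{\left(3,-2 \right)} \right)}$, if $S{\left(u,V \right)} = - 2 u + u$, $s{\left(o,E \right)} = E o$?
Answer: $-197$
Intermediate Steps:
$T{\left(b \right)} = 0$
$S{\left(u,V \right)} = - u$
$Q{\left(k \right)} = - k$ ($Q{\left(k \right)} = 0 - k = - k$)
$\left(-4\right) \left(-5\right) \left(-10\right) + Q{\left(S{\left(3,-2 \right)} \right)} = \left(-4\right) \left(-5\right) \left(-10\right) - \left(-1\right) 3 = 20 \left(-10\right) - -3 = -200 + 3 = -197$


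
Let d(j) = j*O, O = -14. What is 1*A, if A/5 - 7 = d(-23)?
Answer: 1645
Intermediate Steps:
d(j) = -14*j (d(j) = j*(-14) = -14*j)
A = 1645 (A = 35 + 5*(-14*(-23)) = 35 + 5*322 = 35 + 1610 = 1645)
1*A = 1*1645 = 1645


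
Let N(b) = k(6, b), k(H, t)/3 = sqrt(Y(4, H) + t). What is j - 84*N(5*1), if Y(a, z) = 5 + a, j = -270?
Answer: -270 - 252*sqrt(14) ≈ -1212.9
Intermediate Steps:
k(H, t) = 3*sqrt(9 + t) (k(H, t) = 3*sqrt((5 + 4) + t) = 3*sqrt(9 + t))
N(b) = 3*sqrt(9 + b)
j - 84*N(5*1) = -270 - 252*sqrt(9 + 5*1) = -270 - 252*sqrt(9 + 5) = -270 - 252*sqrt(14)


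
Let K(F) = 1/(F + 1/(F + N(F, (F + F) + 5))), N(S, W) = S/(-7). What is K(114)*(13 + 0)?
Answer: 8892/77983 ≈ 0.11402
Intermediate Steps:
N(S, W) = -S/7 (N(S, W) = S*(-⅐) = -S/7)
K(F) = 1/(F + 7/(6*F)) (K(F) = 1/(F + 1/(F - F/7)) = 1/(F + 1/(6*F/7)) = 1/(F + 7/(6*F)))
K(114)*(13 + 0) = (6*114/(7 + 6*114²))*(13 + 0) = (6*114/(7 + 6*12996))*13 = (6*114/(7 + 77976))*13 = (6*114/77983)*13 = (6*114*(1/77983))*13 = (684/77983)*13 = 8892/77983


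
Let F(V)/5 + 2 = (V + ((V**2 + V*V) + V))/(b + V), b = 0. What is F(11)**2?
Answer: 12100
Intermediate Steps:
F(V) = -10 + 5*(2*V + 2*V**2)/V (F(V) = -10 + 5*((V + ((V**2 + V*V) + V))/(0 + V)) = -10 + 5*((V + ((V**2 + V**2) + V))/V) = -10 + 5*((V + (2*V**2 + V))/V) = -10 + 5*((V + (V + 2*V**2))/V) = -10 + 5*((2*V + 2*V**2)/V) = -10 + 5*(2*V + 2*V**2)/V)
F(11)**2 = (10*11)**2 = 110**2 = 12100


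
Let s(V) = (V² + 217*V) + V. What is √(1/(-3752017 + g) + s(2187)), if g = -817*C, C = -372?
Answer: √62534805794256079922/3448093 ≈ 2293.4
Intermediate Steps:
s(V) = V² + 218*V
g = 303924 (g = -817*(-372) = 303924)
√(1/(-3752017 + g) + s(2187)) = √(1/(-3752017 + 303924) + 2187*(218 + 2187)) = √(1/(-3448093) + 2187*2405) = √(-1/3448093 + 5259735) = √(18136055435354/3448093) = √62534805794256079922/3448093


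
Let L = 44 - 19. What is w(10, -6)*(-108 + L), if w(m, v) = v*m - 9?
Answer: 5727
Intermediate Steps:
w(m, v) = -9 + m*v (w(m, v) = m*v - 9 = -9 + m*v)
L = 25
w(10, -6)*(-108 + L) = (-9 + 10*(-6))*(-108 + 25) = (-9 - 60)*(-83) = -69*(-83) = 5727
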